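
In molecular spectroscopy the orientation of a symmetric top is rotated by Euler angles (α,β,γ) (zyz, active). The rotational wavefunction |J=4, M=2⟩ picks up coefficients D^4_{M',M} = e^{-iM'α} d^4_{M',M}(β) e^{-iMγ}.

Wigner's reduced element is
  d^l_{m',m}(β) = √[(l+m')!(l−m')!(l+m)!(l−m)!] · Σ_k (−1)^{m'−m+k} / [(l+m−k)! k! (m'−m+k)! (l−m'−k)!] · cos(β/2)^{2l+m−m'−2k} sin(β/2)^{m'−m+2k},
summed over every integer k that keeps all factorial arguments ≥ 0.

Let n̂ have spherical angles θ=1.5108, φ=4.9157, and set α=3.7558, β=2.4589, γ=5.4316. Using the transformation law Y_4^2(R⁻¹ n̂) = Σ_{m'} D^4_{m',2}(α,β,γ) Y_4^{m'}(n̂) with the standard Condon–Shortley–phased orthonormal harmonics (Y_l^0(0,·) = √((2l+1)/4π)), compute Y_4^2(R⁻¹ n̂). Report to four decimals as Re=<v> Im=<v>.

Need the full column D^4_{m',2} for m'=−4..4 at α=3.7558, β=2.4589, γ=5.4316.
cos(β/2)=0.334756, sin(β/2)=0.942305
d^4_{-4,2}: single k=6 term ⇒ +0.415130;  D = -0.217828-0.353389i
d^4_{-3,2}: k∈[5..6] ⇒ +0.312844 -0.826290 = -0.513446;  D = -0.472071-0.201930i
d^4_{-2,2}: k∈[4..6] ⇒ +0.148515 -0.941427 +0.621629 = -0.171283;  D = +0.167520-0.035707i
d^4_{-1,2}: k∈[3..5] ⇒ +0.049743 -0.591219 +0.936925 = +0.395448;  D = +0.268562-0.290265i
d^4_{0,2}: k∈[2..4] ⇒ +0.011854 -0.250478 +0.744263 = +0.505640;  D = -0.066738+0.501216i
d^4_{1,2}: k∈[1..3] ⇒ +0.001883 -0.074614 +0.394146 = +0.321415;  D = -0.148945-0.284821i
d^4_{2,2}: k∈[0..2] ⇒ +0.000158 -0.014995 +0.148515 = +0.133678;  D = +0.118894+0.061107i
d^4_{3,2}: k∈[0..1] ⇒ -0.001661 +0.039482 = +0.037821;  D = -0.037454+0.005257i
d^4_{4,2}: single k=0 term ⇒ +0.006612;  D = +0.004821-0.004525i
Y_4^{m'}(θ=1.5108,φ=4.9157) and Σ D·Y over m':
  (-0.2178-0.3534i)·(+0.3019-0.3192i)  (-0.4721-0.2019i)·(-0.0428-0.0612i)  (+0.1675-0.0357i)·(+0.2984-0.1285i)  (+0.2686-0.2903i)·(-0.0170-0.0825i)  (-0.0667+0.5012i)·(+0.3060+0.0000i)  (-0.1489-0.2848i)·(+0.0170-0.0825i)  (+0.1189+0.0611i)·(+0.2984+0.1285i)  (-0.0375+0.0053i)·(+0.0428-0.0612i)  (+0.0048-0.0045i)·(+0.3019+0.3192i)
Y_4^2(R⁻¹ n̂) = -0.171047+0.147975i

Re=-0.1710 Im=0.1480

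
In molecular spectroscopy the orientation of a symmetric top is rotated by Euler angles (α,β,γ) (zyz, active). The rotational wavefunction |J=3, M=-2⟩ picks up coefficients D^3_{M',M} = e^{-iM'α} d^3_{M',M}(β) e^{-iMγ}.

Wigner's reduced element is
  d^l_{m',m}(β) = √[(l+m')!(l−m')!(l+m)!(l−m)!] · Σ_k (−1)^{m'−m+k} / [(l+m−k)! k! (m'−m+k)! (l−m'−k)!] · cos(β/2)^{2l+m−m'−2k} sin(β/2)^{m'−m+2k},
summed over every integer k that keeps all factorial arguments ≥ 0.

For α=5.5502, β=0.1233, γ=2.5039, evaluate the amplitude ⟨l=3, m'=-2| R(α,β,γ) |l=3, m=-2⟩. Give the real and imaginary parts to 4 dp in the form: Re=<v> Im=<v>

Re=-0.8932 Im=-0.3779

D^3_{-2,-2}(5.5502,0.1233,2.5039) = e^{-i·-2·5.5502}·d^3_{-2,-2}(0.1233)·e^{-i·-2·2.5039}. Compute d first:
Half-angle: c=0.998100, s=0.061611. N=√(1·120·1·120)=120.000000
Admissible k: 0..1 (factorial args all ≥0)
  k=0: (−1)^0·120.0000/(120)·0.9981^6·0.0616^0 = +0.988655
  k=1: (−1)^1·120.0000/(24)·0.9981^4·0.0616^2 = -0.018836
d^3_{-2,-2}(0.1233) = +0.988655 -0.018836 = +0.969820
D = (+0.104634-0.994511i)·(+0.969820)·(+0.291133-0.956683i) = -0.893174-0.377877i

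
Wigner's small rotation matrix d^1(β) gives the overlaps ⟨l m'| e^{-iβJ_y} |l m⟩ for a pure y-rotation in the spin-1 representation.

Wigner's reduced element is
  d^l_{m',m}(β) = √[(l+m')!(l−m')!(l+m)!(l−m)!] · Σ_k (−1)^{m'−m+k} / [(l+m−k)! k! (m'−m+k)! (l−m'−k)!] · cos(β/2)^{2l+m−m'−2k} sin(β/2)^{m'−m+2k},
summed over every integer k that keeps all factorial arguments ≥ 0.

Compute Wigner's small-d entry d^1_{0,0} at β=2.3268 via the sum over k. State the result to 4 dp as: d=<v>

d=-0.6860

d^1_{0,0}(β=2.3268) via Wigner's sum:
c=cos(2.3268/2)=0.396220, s=sin(2.3268/2)=0.918156; N=√[1·1·1·1]=1.000000
k∈{0,1} keeps every argument non-negative
  k=0: (−1)^0·1.0000/(1)·0.3962^2·0.9182^0 = +0.156990
  k=1: (−1)^1·1.0000/(1)·0.3962^0·0.9182^2 = -0.843010
d^1_{0,0}(2.3268) = +0.156990 -0.843010 = -0.686019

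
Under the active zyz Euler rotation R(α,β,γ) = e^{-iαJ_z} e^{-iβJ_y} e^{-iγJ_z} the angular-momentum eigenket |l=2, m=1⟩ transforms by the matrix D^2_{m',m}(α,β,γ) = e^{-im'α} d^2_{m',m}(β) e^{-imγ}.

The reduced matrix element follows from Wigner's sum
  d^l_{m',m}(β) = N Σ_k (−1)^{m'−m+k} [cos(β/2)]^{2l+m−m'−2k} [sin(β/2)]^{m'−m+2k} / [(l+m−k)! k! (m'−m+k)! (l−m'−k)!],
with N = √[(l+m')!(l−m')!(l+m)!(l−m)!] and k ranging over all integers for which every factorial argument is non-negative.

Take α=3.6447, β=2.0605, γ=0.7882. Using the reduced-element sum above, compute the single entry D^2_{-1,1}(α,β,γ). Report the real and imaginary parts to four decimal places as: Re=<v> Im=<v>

First d^2_{-1,1}(β=2.0605), then the phase factors e^{-i(-1)α} and e^{-i(1)γ}:
Half-angle: c=0.514605, s=0.857428. N=√(1·6·6·1)=6.000000
k: max(0,(1)−(-1))=2 … min(2+(1),2−(-1))=3
  k=2: (−1)^0·6.0000/(2)·0.5146^2·0.8574^2 = +0.584068
  k=3: (−1)^1·6.0000/(6)·0.5146^0·0.8574^4 = -0.540493
d^2_{-1,1}(2.0605) = +0.584068 -0.540493 = +0.043575
D = (-0.876089-0.482150i)·(+0.043575)·(+0.705123-0.709085i) = -0.041816+0.012255i

Re=-0.0418 Im=0.0123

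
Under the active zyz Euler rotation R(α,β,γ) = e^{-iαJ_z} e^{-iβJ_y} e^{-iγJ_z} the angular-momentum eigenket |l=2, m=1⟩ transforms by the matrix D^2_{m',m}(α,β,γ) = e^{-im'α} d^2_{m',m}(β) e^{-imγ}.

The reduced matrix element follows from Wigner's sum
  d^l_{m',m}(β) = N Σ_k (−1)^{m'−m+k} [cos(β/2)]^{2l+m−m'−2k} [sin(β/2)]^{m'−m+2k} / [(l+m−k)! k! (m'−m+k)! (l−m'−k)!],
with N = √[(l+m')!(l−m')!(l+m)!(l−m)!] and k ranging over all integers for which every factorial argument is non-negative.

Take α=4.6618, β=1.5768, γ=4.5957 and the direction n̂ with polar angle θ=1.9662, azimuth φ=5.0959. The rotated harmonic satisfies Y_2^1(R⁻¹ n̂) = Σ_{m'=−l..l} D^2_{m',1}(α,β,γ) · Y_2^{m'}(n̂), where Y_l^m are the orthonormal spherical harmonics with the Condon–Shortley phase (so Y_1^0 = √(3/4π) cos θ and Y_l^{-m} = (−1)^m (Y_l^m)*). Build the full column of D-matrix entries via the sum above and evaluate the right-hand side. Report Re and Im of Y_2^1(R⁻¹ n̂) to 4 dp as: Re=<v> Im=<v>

Need the full column D^2_{m',1} for m'=−2..2 at α=4.6618, β=1.5768, γ=4.5957.
cos(β/2)=0.704981, sin(β/2)=0.709226
d^2_{-2,1}: single k=3 term ⇒ +0.502993;  D = +0.007802-0.502932i
d^2_{-1,1}: k∈[2..3] ⇒ +0.749973 -0.253011 = +0.496962;  D = +0.495877+0.032825i
d^2_{0,1}: k∈[1..2] ⇒ +0.608685 -0.616038 = -0.007353;  D = +0.000856-0.007303i
d^2_{1,1}: k∈[0..1] ⇒ +0.247007 -0.749973 = -0.502966;  D = +0.495945+0.083743i
d^2_{2,1}: single k=0 term ⇒ -0.496989;  D = -0.107423+0.485241i
Y_2^{m'}(θ=1.9662,φ=5.0959) and Σ D·Y over m':
  (+0.0078-0.5029i)·(-0.2368+0.2283i)  (+0.4959+0.0328i)·(-0.1028-0.2547i)  (+0.0009-0.0073i)·(-0.1750+0.0000i)  (+0.4959+0.0837i)·(+0.1028-0.2547i)  (-0.1074+0.4852i)·(-0.2368-0.2283i)
Y_2^1(R⁻¹ n̂) = +0.278738-0.215573i

Re=0.2787 Im=-0.2156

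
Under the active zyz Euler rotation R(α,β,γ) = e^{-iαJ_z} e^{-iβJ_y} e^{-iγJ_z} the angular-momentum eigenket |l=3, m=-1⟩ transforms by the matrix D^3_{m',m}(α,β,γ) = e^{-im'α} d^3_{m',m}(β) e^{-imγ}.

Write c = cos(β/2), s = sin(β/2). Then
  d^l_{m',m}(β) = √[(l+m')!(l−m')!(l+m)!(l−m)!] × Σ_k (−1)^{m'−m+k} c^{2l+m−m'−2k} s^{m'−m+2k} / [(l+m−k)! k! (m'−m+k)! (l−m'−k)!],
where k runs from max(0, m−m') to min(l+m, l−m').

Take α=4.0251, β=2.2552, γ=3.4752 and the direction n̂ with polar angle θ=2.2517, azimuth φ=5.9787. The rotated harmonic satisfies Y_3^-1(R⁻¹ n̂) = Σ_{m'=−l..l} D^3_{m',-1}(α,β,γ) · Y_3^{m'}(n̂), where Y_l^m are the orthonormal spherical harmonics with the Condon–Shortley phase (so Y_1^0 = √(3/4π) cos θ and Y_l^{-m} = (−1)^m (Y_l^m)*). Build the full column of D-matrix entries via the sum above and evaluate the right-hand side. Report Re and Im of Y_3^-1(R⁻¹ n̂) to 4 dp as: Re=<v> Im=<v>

Need the full column D^3_{m',-1} for m'=−3..3 at α=4.0251, β=2.2552, γ=3.4752.
cos(β/2)=0.428829, sin(β/2)=0.903386
d^3_{-3,-1}: single k=2 term ⇒ +0.106888;  D = -0.105566+0.016761i
d^3_{-2,-1}: k∈[1..2] ⇒ +0.041428 -0.367707 = -0.326279;  D = -0.164896+0.281545i
d^3_{-1,-1}: k∈[0..2] ⇒ +0.006219 -0.220787 +0.734873 = +0.520305;  D = +0.180210+0.488100i
d^3_{0,-1}: k∈[0..2] ⇒ -0.045382 +0.604205 -0.893801 = -0.334978;  D = +0.316510+0.109690i
d^3_{1,-1}: k∈[0..2] ⇒ +0.165590 -0.979831 +0.543549 = -0.270692;  D = -0.230785+0.141464i
d^3_{2,-1}: k∈[0..1] ⇒ -0.367707 +0.815925 = +0.448217;  D = -0.061387+0.443994i
d^3_{3,-1}: single k=0 term ⇒ +0.474359;  D = -0.321992-0.348335i
Y_3^{m'}(θ=2.2517,φ=5.9787) and Σ D·Y over m':
  (-0.1056+0.0168i)·(+0.1196+0.1549i)  (-0.1649+0.2815i)·(-0.3186-0.2222i)  (+0.1802+0.4881i)·(+0.2351+0.0739i)  (+0.3165+0.1097i)·(+0.2393+0.0000i)  (-0.2308+0.1415i)·(-0.2351+0.0739i)  (-0.0614+0.4440i)·(-0.3186+0.2222i)  (-0.3220-0.3483i)·(-0.1196+0.1549i)
Y_3^-1(R⁻¹ n̂) = +0.239103-0.126728i

Re=0.2391 Im=-0.1267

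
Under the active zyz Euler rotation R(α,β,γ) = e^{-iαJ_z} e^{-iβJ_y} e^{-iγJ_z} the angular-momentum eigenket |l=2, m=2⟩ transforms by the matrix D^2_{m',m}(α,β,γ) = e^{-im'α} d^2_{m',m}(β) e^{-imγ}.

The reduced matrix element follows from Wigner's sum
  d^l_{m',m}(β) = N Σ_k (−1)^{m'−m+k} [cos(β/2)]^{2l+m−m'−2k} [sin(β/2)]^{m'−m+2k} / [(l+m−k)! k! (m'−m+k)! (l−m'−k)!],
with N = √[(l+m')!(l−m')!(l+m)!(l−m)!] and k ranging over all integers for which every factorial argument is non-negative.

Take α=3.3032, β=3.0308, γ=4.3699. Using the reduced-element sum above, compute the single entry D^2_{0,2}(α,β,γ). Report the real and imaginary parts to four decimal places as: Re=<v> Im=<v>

Re=-0.0058 Im=-0.0047

First d^2_{0,2}(β=3.0308), then the phase factors e^{-i(0)α} and e^{-i(2)γ}:
c=cos(3.0308/2)=0.055368, s=sin(3.0308/2)=0.998466; N=√[2·2·24·1]=9.797959
The bounds max(0,m−m')=2 and min(l+m,l−m')=2 give 1 term
  k=2: (−1)^0·9.7980/(4)·0.0554^2·0.9985^2 = +0.007486
d^2_{0,2}(3.0308) = +0.007486
D = (+1.000000+0.000000i)·(+0.007486)·(-0.774433-0.632656i) = -0.005798-0.004736i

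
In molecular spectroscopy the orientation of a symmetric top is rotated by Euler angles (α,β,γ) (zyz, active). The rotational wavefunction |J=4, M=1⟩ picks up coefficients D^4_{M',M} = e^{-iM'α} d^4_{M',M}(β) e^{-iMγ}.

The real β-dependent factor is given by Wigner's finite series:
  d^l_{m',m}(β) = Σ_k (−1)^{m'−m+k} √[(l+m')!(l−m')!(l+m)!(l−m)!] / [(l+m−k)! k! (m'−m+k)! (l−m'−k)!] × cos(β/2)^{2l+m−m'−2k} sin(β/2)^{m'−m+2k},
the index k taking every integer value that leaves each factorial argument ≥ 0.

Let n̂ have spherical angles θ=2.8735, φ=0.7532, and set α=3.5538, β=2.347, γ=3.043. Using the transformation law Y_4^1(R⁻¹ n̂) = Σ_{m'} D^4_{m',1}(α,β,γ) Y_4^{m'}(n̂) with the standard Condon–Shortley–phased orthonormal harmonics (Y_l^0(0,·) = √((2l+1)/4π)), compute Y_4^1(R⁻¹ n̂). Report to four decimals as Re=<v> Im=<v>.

Need the full column D^4_{m',1} for m'=−4..4 at α=3.5538, β=2.347, γ=3.043.
cos(β/2)=0.386927, sin(β/2)=0.922110
d^4_{-4,1}: single k=5 term ⇒ +0.288998;  D = +0.050779-0.284502i
d^4_{-3,1}: k∈[4..5] ⇒ +0.214371 -0.730509 = -0.516138;  D = -0.120471-0.501882i
d^4_{-2,1}: k∈[3..5] ⇒ +0.096163 -0.819232 +0.930563 = +0.207493;  D = -0.125207-0.165459i
d^4_{-1,1}: k∈[2..5] ⇒ +0.028532 -0.486147 +1.380532 -0.522713 = +0.400203;  D = +0.349119+0.195650i
d^4_{0,1}: k∈[1..4] ⇒ +0.005354 -0.182456 +1.036256 -0.980899 = -0.121745;  D = +0.121154+0.011984i
d^4_{1,1}: k∈[0..3] ⇒ +0.000502 -0.042799 +0.486147 -0.920354 = -0.476503;  D = -0.453262+0.147001i
d^4_{2,1}: k∈[0..2] ⇒ -0.005079 +0.144244 -0.546155 = -0.406990;  D = +0.304410-0.270140i
d^4_{3,1}: k∈[0..1] ⇒ +0.022647 -0.214371 = -0.191724;  D = -0.080406+0.174049i
d^4_{4,1}: single k=0 term ⇒ -0.050885;  D = +0.001046-0.050874i
Y_4^{m'}(θ=2.8735,φ=0.7532) and Σ D·Y over m':
  (+0.0508-0.2845i)·(-0.0022-0.0003i)  (-0.1205-0.5019i)·(+0.0143+0.0173i)  (-0.1252-0.1655i)·(+0.0083-0.1290i)  (+0.3491+0.1956i)·(-0.3093+0.2900i)  (+0.1212+0.0120i)·(+0.5676+0.0000i)  (-0.4533+0.1470i)·(+0.3093+0.2900i)  (+0.3044-0.2701i)·(+0.0083+0.1290i)  (-0.0804+0.1740i)·(-0.0143+0.0173i)  (+0.0010-0.0509i)·(-0.0022+0.0003i)
Y_4^1(R⁻¹ n̂) = -0.258867+0.000958i

Re=-0.2589 Im=0.0010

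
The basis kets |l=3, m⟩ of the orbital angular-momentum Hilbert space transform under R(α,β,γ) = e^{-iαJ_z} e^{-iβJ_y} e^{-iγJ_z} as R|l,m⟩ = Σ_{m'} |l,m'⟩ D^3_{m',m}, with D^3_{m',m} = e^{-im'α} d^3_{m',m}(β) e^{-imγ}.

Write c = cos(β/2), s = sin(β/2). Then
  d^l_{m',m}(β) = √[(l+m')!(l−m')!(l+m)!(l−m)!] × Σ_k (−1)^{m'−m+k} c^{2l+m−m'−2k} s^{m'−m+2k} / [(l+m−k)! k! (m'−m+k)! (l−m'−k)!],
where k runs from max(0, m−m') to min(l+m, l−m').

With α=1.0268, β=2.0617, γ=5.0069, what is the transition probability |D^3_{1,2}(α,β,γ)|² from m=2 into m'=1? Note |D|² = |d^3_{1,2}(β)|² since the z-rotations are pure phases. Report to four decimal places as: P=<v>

P=0.1979

First d^3_{1,2}(β=2.0617), then the phase factors e^{-i(1)α} and e^{-i(2)γ}:
c=cos(2.0617/2)=0.514090, s=sin(2.0617/2)=0.857736; N=√[24·2·120·1]=75.894664
k: max(0,(2)−(1))=1 … min(3+(2),3−(1))=2
  k=1: (−1)^0·75.8947/(24)·0.5141^5·0.8577^1 = +0.097398
  k=2: (−1)^1·75.8947/(12)·0.5141^3·0.8577^3 = -0.542261
d^3_{1,2}(2.0617) = +0.097398 -0.542261 = -0.444864
|D^3_{1,2}|² = |d^3_{1,2}(β)|² = (-0.444864)² = 0.197904 (the z-rotation phases have unit modulus)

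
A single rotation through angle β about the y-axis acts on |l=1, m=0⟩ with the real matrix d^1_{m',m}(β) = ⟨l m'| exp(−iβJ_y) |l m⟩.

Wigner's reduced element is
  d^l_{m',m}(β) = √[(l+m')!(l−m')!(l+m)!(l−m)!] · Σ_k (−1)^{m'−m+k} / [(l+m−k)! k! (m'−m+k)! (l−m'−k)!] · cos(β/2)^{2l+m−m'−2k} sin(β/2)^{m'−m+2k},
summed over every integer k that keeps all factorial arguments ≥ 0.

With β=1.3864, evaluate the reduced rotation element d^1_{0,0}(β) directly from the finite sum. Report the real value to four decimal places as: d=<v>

d=0.1834

d^1_{0,0}(β=1.3864) via Wigner's sum:
Half-angle: c=0.769205, s=0.639002. N=√(1·1·1·1)=1.000000
The bounds max(0,m−m')=0 and min(l+m,l−m')=1 give 2 terms
  k=0: (−1)^0·1.0000/(1)·0.7692^2·0.6390^0 = +0.591677
  k=1: (−1)^1·1.0000/(1)·0.7692^0·0.6390^2 = -0.408323
d^1_{0,0}(1.3864) = +0.591677 -0.408323 = +0.183353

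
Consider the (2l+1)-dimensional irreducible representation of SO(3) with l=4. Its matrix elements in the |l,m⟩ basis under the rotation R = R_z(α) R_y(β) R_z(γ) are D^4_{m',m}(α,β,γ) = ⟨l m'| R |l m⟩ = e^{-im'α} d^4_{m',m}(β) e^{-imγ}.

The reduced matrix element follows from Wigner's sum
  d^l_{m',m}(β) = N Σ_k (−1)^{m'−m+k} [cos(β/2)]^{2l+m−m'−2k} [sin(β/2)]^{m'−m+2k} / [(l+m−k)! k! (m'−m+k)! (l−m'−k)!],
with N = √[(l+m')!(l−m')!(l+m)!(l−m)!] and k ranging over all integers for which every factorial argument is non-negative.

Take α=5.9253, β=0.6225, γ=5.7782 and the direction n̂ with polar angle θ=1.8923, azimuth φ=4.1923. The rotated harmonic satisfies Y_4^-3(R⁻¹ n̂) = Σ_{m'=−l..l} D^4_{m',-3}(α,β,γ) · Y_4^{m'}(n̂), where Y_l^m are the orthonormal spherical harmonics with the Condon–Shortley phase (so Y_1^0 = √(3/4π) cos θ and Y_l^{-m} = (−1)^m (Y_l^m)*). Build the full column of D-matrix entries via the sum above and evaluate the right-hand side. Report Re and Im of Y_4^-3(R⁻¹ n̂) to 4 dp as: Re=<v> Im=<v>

Need the full column D^4_{m',-3} for m'=−4..4 at α=5.9253, β=0.6225, γ=5.7782.
cos(β/2)=0.951952, sin(β/2)=0.306249
d^4_{-4,-3}: single k=1 term ⇒ +0.613653;  D = -0.602012-0.118963i
d^4_{-3,-3}: k∈[0..1] ⇒ +0.674402 -0.488580 = +0.185821;  D = -0.158127-0.097598i
d^4_{-2,-3}: k∈[0..1] ⇒ -0.811787 +0.252048 = -0.559740;  D = +0.343155+0.442214i
d^4_{-1,-3}: k∈[0..1] ⇒ +0.553998 -0.095560 = +0.458438;  D = -0.136373-0.437684i
d^4_{0,-3}: k∈[0..1] ⇒ -0.265682 +0.027497 = -0.238185;  D = -0.013293+0.237814i
d^4_{1,-3}: k∈[0..1] ⇒ +0.095560 -0.005934 = +0.089626;  D = +0.036032-0.082064i
d^4_{2,-3}: k∈[0..1] ⇒ -0.026086 +0.000900 = -0.025186;  D = -0.017562+0.018053i
d^4_{3,-3}: k∈[0..1] ⇒ +0.005233 -0.000077 = +0.005156;  D = +0.004662-0.002202i
d^4_{4,-3}: single k=0 term ⇒ -0.000680;  D = -0.000678+0.000057i
Y_4^{m'}(θ=1.8923,φ=4.1923) and Σ D·Y over m':
  (-0.6020-0.1190i)·(-0.1749+0.3130i)  (-0.1581-0.0976i)·(-0.3378+0.0036i)  (+0.3432+0.4422i)·(+0.0459+0.0782i)  (-0.1364-0.4377i)·(-0.1622+0.2832i)  (-0.0133+0.2378i)·(+0.0374+0.0000i)  (+0.0360-0.0821i)·(+0.1622+0.2832i)  (-0.0176+0.0181i)·(+0.0459-0.0782i)  (+0.0047-0.0022i)·(+0.3378+0.0036i)  (-0.0007+0.0001i)·(-0.1749-0.3130i)
Y_4^-3(R⁻¹ n̂) = +0.354446-0.048287i

Re=0.3544 Im=-0.0483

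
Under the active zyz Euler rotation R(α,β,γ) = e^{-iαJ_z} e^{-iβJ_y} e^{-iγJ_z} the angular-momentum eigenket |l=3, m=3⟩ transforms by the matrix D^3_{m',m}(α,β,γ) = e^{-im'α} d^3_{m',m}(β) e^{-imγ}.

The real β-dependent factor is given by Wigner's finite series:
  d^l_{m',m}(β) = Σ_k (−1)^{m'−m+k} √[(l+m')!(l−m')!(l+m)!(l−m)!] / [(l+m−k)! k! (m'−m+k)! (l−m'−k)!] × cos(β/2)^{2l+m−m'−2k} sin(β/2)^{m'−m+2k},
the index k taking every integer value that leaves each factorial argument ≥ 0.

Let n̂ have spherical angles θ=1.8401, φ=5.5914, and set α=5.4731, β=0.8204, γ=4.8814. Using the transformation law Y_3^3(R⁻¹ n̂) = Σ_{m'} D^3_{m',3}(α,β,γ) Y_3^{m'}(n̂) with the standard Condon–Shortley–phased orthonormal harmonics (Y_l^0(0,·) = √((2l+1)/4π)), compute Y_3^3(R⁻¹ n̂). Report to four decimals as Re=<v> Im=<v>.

Need the full column D^3_{m',3} for m'=−3..3 at α=5.4731, β=0.8204, γ=4.8814.
cos(β/2)=0.917041, sin(β/2)=0.398793
d^3_{-3,3}: single k=6 term ⇒ +0.004022;  D = -0.000816+0.003939i
d^3_{-2,3}: single k=5 term ⇒ +0.022657;  D = -0.019239+0.011966i
d^3_{-1,3}: single k=4 term ⇒ +0.082378;  D = -0.079742-0.020674i
d^3_{0,3}: single k=3 term ⇒ +0.218737;  D = -0.106216-0.191218i
d^3_{1,3}: single k=2 term ⇒ +0.435607;  D = +0.130000-0.415757i
d^3_{2,3}: single k=1 term ⇒ +0.633529;  D = +0.568333-0.279924i
d^3_{3,3}: single k=0 term ⇒ +0.594748;  D = +0.558193+0.205293i
Y_3^{m'}(θ=1.8401,φ=5.5914) and Σ D·Y over m':
  (-0.0008+0.0039i)·(-0.1807+0.3271i)  (-0.0192+0.0120i)·(-0.0470-0.2482i)  (-0.0797-0.0207i)·(-0.1550-0.1284i)  (-0.1062-0.1912i)·(+0.2627+0.0000i)  (+0.1300-0.4158i)·(+0.1550-0.1284i)  (+0.5683-0.2799i)·(-0.0470+0.2482i)  (+0.5582+0.2053i)·(+0.1807+0.3271i)
Y_3^3(R⁻¹ n̂) = +0.027751+0.259258i

Re=0.0278 Im=0.2593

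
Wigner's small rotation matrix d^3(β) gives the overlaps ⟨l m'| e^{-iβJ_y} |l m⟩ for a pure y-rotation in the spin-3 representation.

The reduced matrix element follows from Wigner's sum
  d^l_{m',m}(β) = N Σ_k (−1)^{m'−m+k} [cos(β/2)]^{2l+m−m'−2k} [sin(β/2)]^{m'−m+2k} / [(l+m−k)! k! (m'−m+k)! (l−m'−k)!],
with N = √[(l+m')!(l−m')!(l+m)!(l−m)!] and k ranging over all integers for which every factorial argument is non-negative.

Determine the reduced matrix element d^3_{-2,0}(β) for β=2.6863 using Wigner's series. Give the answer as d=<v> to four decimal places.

d^3_{-2,0}(β=2.6863) via Wigner's sum:
Half-angle: c=0.225685, s=0.974200. N=√(1·120·6·6)=65.726707
Admissible k: 2..3 (factorial args all ≥0)
  k=2: (−1)^0·65.7267/(12)·0.2257^4·0.9742^2 = +0.013486
  k=3: (−1)^1·65.7267/(12)·0.2257^2·0.9742^4 = -0.251281
d^3_{-2,0}(2.6863) = +0.013486 -0.251281 = -0.237796

d=-0.2378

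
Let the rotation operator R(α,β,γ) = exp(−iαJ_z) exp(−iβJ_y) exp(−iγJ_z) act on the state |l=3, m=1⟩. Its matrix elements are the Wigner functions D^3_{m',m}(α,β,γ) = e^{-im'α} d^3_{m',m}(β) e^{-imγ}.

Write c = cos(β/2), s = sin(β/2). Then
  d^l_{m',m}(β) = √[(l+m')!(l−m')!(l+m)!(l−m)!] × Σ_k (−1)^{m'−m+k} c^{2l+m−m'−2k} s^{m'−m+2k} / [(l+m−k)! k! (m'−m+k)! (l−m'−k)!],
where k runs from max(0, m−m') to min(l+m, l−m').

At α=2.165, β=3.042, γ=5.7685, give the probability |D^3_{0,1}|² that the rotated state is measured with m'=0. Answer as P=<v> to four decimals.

D^3_{0,1}(2.165,3.042,5.7685) = e^{-i·0·2.165}·d^3_{0,1}(3.042)·e^{-i·1·5.7685}. Compute d first:
With c≡cos(β/2)=0.049776 and s≡sin(β/2)=0.998760, N=[6·6·24·2]^{1/2}=41.569219
Admissible k: 1..3 (factorial args all ≥0)
  k=1: (−1)^0·41.5692/(12)·0.0498^5·0.9988^1 = +0.000001
  k=2: (−1)^1·41.5692/(4)·0.0498^3·0.9988^3 = -0.001277
  k=3: (−1)^2·41.5692/(12)·0.0498^1·0.9988^5 = +0.171362
d^3_{0,1}(3.042) = +0.000001 -0.001277 +0.171362 = +0.170086
|D^3_{0,1}|² = |d^3_{0,1}(β)|² = (+0.170086)² = 0.028929 (the z-rotation phases have unit modulus)

P=0.0289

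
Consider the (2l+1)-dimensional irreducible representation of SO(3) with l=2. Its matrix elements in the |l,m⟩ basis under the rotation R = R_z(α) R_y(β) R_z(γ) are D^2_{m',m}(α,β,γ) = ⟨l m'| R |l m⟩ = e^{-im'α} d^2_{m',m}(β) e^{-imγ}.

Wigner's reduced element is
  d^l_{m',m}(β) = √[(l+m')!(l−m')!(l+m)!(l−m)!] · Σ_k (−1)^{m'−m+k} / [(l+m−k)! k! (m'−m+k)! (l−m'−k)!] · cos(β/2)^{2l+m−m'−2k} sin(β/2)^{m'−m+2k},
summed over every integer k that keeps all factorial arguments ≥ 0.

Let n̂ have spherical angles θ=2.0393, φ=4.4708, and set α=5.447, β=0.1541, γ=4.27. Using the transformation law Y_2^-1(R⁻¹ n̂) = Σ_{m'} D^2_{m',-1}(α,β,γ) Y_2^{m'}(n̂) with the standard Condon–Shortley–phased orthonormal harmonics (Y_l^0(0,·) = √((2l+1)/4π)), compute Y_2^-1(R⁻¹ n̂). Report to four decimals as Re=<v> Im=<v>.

Need the full column D^2_{m',-1} for m'=−2..2 at α=5.447, β=0.1541, γ=4.27.
cos(β/2)=0.997033, sin(β/2)=0.076974
d^2_{-2,-1}: single k=1 term ⇒ +0.152581;  D = -0.130558+0.078966i
d^2_{-1,-1}: k∈[0..1] ⇒ +0.988185 -0.017670 = +0.970516;  D = -0.929372-0.279587i
d^2_{0,-1}: k∈[0..1] ⇒ -0.186873 +0.001114 = -0.185759;  D = +0.079524+0.167877i
d^2_{1,-1}: k∈[0..1] ⇒ +0.017670 -0.000035 = +0.017634;  D = +0.006766-0.016285i
d^2_{2,-1}: single k=0 term ⇒ -0.000909;  D = -0.000857+0.000304i
Y_2^{m'}(θ=2.0393,φ=4.4708) and Σ D·Y over m':
  (-0.1306+0.0790i)·(-0.2723-0.1429i)  (-0.9294-0.2796i)·(+0.0745-0.3022i)  (+0.0795+0.1679i)·(-0.1225+0.0000i)  (+0.0068-0.0163i)·(-0.0745-0.3022i)  (-0.0009+0.0003i)·(-0.2723+0.1429i)
Y_2^-1(R⁻¹ n̂) = -0.121843+0.235604i

Re=-0.1218 Im=0.2356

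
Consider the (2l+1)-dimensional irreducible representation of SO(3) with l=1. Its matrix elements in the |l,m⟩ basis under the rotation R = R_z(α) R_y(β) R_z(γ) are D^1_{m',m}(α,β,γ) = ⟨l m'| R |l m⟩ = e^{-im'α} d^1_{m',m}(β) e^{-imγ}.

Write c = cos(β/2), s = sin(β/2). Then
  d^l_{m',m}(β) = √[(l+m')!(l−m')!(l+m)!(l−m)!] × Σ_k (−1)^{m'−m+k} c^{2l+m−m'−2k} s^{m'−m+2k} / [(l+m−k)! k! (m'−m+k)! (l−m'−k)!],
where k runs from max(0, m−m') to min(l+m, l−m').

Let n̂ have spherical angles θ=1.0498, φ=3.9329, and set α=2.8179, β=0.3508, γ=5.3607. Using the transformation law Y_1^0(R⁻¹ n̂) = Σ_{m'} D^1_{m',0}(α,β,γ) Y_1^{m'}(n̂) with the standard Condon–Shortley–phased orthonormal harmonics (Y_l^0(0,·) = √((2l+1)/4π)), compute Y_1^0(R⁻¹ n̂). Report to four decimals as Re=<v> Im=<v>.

Re=0.2925 Im=0.0000

Need the full column D^1_{m',0} for m'=−1..1 at α=2.8179, β=0.3508, γ=5.3607.
cos(β/2)=0.984657, sin(β/2)=0.174502
d^1_{-1,0}: single k=1 term ⇒ +0.242997;  D = -0.230377+0.077290i
d^1_{0,0}: k∈[0..1] ⇒ +0.969549 -0.030451 = +0.939098;  D = +0.939098+0.000000i
d^1_{1,0}: single k=0 term ⇒ -0.242997;  D = +0.230377+0.077290i
Y_1^{m'}(θ=1.0498,φ=3.9329) and Σ D·Y over m':
  (-0.2304+0.0773i)·(-0.2106+0.2131i)  (+0.9391+0.0000i)·(+0.2432+0.0000i)  (+0.2304+0.0773i)·(+0.2106+0.2131i)
Y_1^0(R⁻¹ n̂) = +0.292491+0.000000i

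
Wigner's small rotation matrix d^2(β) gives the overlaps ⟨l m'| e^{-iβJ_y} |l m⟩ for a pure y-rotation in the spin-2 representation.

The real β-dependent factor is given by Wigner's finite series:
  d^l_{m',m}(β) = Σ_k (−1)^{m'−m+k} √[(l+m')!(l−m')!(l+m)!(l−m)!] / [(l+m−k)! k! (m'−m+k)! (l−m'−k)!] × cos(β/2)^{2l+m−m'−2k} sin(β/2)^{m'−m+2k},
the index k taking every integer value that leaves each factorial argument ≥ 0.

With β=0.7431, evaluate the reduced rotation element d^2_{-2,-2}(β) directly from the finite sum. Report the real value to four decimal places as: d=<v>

d^2_{-2,-2}(β=0.7431) via Wigner's sum:
Half-angle: c=0.931766, s=0.363060. N=√(1·24·1·24)=24.000000
k∈{0} keeps every argument non-negative
  k=0: (−1)^0·24.0000/(24)·0.9318^4·0.3631^0 = +0.753749
d^2_{-2,-2}(0.7431) = +0.753749

d=0.7537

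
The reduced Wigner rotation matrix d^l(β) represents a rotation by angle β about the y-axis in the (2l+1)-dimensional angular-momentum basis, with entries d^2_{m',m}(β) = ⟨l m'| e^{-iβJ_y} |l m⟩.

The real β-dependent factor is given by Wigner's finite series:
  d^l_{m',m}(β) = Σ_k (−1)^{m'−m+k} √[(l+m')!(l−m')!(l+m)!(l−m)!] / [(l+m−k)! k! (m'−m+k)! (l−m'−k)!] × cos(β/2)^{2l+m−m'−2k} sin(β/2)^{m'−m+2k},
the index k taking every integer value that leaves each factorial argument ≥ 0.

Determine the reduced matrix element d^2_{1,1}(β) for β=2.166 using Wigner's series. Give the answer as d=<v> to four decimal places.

d=-0.4660

d^2_{1,1}(β=2.166) via Wigner's sum:
With c≡cos(β/2)=0.468680 and s≡sin(β/2)=0.883368, N=[6·1·6·1]^{1/2}=6.000000
k: max(0,(1)−(1))=0 … min(2+(1),2−(1))=1
  k=0: (−1)^0·6.0000/(6)·0.4687^4·0.8834^0 = +0.048251
  k=1: (−1)^1·6.0000/(2)·0.4687^2·0.8834^2 = -0.514231
d^2_{1,1}(2.166) = +0.048251 -0.514231 = -0.465980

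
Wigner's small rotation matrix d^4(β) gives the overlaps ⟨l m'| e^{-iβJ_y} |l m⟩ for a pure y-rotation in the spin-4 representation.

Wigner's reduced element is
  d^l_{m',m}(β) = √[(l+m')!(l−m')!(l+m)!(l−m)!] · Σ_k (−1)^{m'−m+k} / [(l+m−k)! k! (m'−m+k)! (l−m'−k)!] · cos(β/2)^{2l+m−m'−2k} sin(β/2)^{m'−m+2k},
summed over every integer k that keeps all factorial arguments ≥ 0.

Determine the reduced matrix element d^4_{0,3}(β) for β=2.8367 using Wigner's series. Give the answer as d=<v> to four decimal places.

d^4_{0,3}(β=2.8367) via Wigner's sum:
Half-angle: c=0.151857, s=0.988403. N=√(24·24·5040·1)=1703.830978
k∈{3,4} keeps every argument non-negative
  k=3: (−1)^0·1703.8310/(144)·0.1519^5·0.9884^3 = +0.000923
  k=4: (−1)^1·1703.8310/(144)·0.1519^3·0.9884^5 = -0.039087
d^4_{0,3}(2.8367) = +0.000923 -0.039087 = -0.038164

d=-0.0382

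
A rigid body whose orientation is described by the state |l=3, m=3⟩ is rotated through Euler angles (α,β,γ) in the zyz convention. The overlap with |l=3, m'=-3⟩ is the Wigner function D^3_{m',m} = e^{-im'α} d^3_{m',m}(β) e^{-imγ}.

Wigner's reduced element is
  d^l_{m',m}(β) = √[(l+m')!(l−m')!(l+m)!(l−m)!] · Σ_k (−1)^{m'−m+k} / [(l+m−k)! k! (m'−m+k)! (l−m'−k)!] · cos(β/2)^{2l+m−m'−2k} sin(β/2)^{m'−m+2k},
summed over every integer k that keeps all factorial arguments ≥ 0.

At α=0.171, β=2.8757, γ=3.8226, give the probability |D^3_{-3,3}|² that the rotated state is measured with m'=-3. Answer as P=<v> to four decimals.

D^3_{-3,3}(0.171,2.8757,3.8226) = e^{-i·-3·0.171}·d^3_{-3,3}(2.8757)·e^{-i·3·3.8226}. Compute d first:
Half-angle: c=0.132555, s=0.991176. N=√(1·720·720·1)=720.000000
The bounds max(0,m−m')=6 and min(l+m,l−m')=6 give 1 term
  k=6: (−1)^0·720.0000/(720)·0.1326^0·0.9912^6 = +0.948208
d^3_{-3,3}(2.8757) = +0.948208
|D^3_{-3,3}|² = |d^3_{-3,3}(β)|² = (+0.948208)² = 0.899099 (the z-rotation phases have unit modulus)

P=0.8991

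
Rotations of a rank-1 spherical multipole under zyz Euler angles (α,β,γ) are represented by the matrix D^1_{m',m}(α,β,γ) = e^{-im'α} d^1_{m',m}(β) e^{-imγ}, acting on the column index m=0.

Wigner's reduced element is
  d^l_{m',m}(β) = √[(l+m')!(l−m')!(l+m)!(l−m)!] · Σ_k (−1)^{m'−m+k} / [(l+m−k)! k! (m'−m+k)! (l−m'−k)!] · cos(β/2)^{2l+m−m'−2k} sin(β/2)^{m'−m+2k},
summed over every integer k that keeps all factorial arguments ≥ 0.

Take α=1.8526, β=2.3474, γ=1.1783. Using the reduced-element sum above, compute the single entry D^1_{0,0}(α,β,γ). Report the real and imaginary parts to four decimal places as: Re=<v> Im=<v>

Re=-0.7009 Im=0.0000

First d^1_{0,0}(β=2.3474), then the phase factors e^{-i(0)α} and e^{-i(0)γ}:
c=cos(2.3474/2)=0.386742, s=sin(2.3474/2)=0.922188; N=√[1·1·1·1]=1.000000
The bounds max(0,m−m')=0 and min(l+m,l−m')=1 give 2 terms
  k=0: (−1)^0·1.0000/(1)·0.3867^2·0.9222^0 = +0.149570
  k=1: (−1)^1·1.0000/(1)·0.3867^0·0.9222^2 = -0.850430
d^1_{0,0}(2.3474) = +0.149570 -0.850430 = -0.700861
Attach z-rotation phases: D = e^{-i(0)(1.8526)}·(-0.700861)·e^{-i(0)(1.1783)} = -0.700861+0.000000i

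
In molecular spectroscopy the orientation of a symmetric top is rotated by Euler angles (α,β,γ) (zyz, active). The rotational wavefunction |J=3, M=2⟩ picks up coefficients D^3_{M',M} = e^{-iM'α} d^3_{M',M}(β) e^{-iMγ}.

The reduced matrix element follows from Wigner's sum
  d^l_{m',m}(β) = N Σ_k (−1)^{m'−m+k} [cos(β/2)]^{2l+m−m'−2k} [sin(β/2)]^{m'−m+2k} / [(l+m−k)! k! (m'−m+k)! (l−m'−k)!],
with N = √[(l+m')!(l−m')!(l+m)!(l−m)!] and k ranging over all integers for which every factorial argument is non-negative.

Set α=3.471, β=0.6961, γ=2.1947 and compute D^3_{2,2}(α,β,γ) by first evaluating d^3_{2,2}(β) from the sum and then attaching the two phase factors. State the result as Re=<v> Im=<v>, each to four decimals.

Re=0.0777 Im=0.2227

Split into d^3_{2,2}(β=0.6961) × two z-phases.
Half-angle: c=0.940040, s=0.341065. N=√(120·1·120·1)=120.000000
The bounds max(0,m−m')=0 and min(l+m,l−m')=1 give 2 terms
  k=0: (−1)^0·120.0000/(120)·0.9400^6·0.3411^0 = +0.690044
  k=1: (−1)^1·120.0000/(24)·0.9400^4·0.3411^2 = -0.454182
d^3_{2,2}(0.6961) = +0.690044 -0.454182 = +0.235862
Attach z-rotation phases: D = e^{-i(2)(3.471)}·(+0.235862)·e^{-i(2)(2.1947)} = +0.077728+0.222687i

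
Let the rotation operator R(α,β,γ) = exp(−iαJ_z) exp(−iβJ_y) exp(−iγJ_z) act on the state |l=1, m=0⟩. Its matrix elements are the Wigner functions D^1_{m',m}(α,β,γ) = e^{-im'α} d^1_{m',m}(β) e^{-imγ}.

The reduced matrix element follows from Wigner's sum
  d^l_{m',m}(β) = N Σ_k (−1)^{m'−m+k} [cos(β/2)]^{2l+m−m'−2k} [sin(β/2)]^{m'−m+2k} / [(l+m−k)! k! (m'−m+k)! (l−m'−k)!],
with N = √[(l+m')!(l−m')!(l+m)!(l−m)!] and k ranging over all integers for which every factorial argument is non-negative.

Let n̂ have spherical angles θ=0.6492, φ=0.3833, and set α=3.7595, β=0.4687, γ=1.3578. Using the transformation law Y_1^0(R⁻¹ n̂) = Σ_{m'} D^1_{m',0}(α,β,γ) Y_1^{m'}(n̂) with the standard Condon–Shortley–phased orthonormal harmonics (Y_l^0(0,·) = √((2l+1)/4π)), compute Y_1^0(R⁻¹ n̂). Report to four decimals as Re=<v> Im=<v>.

Re=0.2175 Im=0.0000

Need the full column D^1_{m',0} for m'=−1..1 at α=3.7595, β=0.4687, γ=1.3578.
cos(β/2)=0.972665, sin(β/2)=0.232211
d^1_{-1,0}: single k=1 term ⇒ +0.319419;  D = -0.260356-0.185049i
d^1_{0,0}: k∈[0..1] ⇒ +0.946078 -0.053922 = +0.892156;  D = +0.892156+0.000000i
d^1_{1,0}: single k=0 term ⇒ -0.319419;  D = +0.260356-0.185049i
Y_1^{m'}(θ=0.6492,φ=0.3833) and Σ D·Y over m':
  (-0.2604-0.1850i)·(+0.1937-0.0781i)  (+0.8922+0.0000i)·(+0.3892+0.0000i)  (+0.2604-0.1850i)·(-0.1937-0.0781i)
Y_1^0(R⁻¹ n̂) = +0.217454+0.000000i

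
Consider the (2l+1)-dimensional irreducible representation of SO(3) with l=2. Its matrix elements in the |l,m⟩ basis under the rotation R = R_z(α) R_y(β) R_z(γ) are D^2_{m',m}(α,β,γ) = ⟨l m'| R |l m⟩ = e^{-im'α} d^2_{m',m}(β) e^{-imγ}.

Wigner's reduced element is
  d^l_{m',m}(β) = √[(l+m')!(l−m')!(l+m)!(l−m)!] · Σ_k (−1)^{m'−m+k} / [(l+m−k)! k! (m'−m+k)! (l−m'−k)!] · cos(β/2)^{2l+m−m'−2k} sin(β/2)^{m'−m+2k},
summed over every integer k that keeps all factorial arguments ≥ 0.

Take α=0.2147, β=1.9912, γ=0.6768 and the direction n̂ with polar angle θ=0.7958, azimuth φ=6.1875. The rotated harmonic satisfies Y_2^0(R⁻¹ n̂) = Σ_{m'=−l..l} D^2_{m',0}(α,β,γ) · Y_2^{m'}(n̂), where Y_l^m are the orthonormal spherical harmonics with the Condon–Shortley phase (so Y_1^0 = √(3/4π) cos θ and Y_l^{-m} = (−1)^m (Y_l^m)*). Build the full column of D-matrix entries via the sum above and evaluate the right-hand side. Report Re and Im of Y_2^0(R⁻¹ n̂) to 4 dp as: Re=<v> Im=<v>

Need the full column D^2_{m',0} for m'=−2..2 at α=0.2147, β=1.9912, γ=0.6768.
cos(β/2)=0.544000, sin(β/2)=0.839086
d^2_{-2,0}: single k=2 term ⇒ +0.510370;  D = +0.464036+0.212480i
d^2_{-1,0}: k∈[1..2] ⇒ +0.330885 -0.787214 = -0.456329;  D = -0.445852-0.097223i
d^2_{0,0}: k∈[0..2] ⇒ +0.087578 -0.833431 +0.495707 = -0.250146;  D = -0.250146+0.000000i
d^2_{1,0}: k∈[0..1] ⇒ -0.330885 +0.787214 = +0.456329;  D = +0.445852-0.097223i
d^2_{2,0}: single k=0 term ⇒ +0.510370;  D = +0.464036-0.212480i
Y_2^{m'}(θ=0.7958,φ=6.1875) and Σ D·Y over m':
  (+0.4640+0.2125i)·(+0.1936+0.0375i)  (-0.4459-0.0972i)·(+0.3844+0.0369i)  (-0.2501+0.0000i)·(+0.1479+0.0000i)  (+0.4459-0.0972i)·(-0.3844+0.0369i)  (+0.4640-0.2125i)·(+0.1936-0.0375i)
Y_2^0(R⁻¹ n̂) = -0.208905+0.000000i

Re=-0.2089 Im=0.0000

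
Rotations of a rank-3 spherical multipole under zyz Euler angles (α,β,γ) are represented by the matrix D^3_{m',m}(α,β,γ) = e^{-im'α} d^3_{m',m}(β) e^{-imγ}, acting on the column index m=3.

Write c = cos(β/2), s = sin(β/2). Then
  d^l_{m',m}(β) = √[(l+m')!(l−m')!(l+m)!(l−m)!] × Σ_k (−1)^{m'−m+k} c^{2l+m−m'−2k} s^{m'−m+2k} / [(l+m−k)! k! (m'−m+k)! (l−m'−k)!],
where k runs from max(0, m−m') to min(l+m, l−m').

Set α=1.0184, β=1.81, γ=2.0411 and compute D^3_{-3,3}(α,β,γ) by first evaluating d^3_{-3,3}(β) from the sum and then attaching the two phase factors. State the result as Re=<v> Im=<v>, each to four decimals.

D^3_{-3,3}(1.0184,1.81,2.0411) = e^{-i·-3·1.0184}·d^3_{-3,3}(1.81)·e^{-i·3·2.0411}. Compute d first:
With c≡cos(β/2)=0.617686 and s≡sin(β/2)=0.786425, N=[1·720·720·1]^{1/2}=720.000000
k∈{6} keeps every argument non-negative
  k=6: (−1)^0·720.0000/(720)·0.6177^0·0.7864^6 = +0.236562
d^3_{-3,3}(1.81) = +0.236562
Phases: e^{-i·(-3)·1.0184}=-0.996270+0.086285i, e^{-i·(3)·2.0411}=+0.987246+0.159205i ⇒ D=-0.235923-0.017370i

Re=-0.2359 Im=-0.0174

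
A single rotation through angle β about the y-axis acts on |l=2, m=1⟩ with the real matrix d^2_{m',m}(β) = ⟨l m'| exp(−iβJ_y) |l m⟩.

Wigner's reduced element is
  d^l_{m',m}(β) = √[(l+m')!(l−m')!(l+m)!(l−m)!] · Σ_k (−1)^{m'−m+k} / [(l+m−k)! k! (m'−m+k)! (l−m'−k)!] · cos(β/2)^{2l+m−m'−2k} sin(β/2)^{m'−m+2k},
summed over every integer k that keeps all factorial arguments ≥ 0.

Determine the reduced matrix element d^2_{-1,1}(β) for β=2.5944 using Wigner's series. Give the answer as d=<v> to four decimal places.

d^2_{-1,1}(β=2.5944) via Wigner's sum:
c=cos(2.5944/2)=0.270196, s=sin(2.5944/2)=0.962805; N=√[1·6·6·1]=6.000000
The bounds max(0,m−m')=2 and min(l+m,l−m')=3 give 2 terms
  k=2: (−1)^0·6.0000/(2)·0.2702^2·0.9628^2 = +0.203028
  k=3: (−1)^1·6.0000/(6)·0.2702^0·0.9628^4 = -0.859318
d^2_{-1,1}(2.5944) = +0.203028 -0.859318 = -0.656291

d=-0.6563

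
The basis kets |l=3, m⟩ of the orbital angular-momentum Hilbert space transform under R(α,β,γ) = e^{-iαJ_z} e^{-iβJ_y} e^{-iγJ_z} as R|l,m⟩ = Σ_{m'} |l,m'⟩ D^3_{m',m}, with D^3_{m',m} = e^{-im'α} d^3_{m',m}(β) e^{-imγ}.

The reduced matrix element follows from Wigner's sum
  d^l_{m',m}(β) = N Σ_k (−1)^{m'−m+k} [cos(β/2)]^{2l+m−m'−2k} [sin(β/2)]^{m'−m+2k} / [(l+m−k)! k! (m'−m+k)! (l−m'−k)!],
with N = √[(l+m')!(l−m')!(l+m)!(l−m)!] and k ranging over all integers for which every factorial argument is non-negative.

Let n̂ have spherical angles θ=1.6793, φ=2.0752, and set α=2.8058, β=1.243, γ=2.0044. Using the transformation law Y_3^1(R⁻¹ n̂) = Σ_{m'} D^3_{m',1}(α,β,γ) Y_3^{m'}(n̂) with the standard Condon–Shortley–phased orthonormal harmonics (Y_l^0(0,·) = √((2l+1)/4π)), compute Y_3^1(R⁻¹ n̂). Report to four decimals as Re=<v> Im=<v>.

Re=0.2935 Im=0.0121

Need the full column D^3_{m',1} for m'=−3..3 at α=2.8058, β=1.243, γ=2.0044.
cos(β/2)=0.813006, sin(β/2)=0.582255
d^3_{-3,1}: single k=4 term ⇒ +0.294230;  D = +0.291754+0.038088i
d^3_{-2,1}: k∈[3..4] ⇒ +0.670890 -0.172053 = +0.498838;  D = -0.445736-0.223961i
d^3_{-1,1}: k∈[2..4] ⇒ +0.888696 -0.607759 +0.038966 = +0.319902;  D = +0.222557+0.229796i
d^3_{0,1}: k∈[1..3] ⇒ +0.716428 -1.102386 +0.188474 = -0.197483;  D = +0.082971+0.179207i
d^3_{1,1}: k∈[0..2] ⇒ +0.288777 -1.184928 +0.455819 = -0.440332;  D = -0.043001-0.438227i
d^3_{2,1}: k∈[0..1] ⇒ -0.654007 +0.670890 = +0.016884;  D = +0.003980-0.016408i
d^3_{3,1}: single k=0 term ⇒ +0.573651;  D = -0.311381+0.481785i
Y_3^{m'}(θ=1.6793,φ=2.0752) and Σ D·Y over m':
  (+0.2918+0.0381i)·(+0.4092+0.0236i)  (-0.4457-0.2240i)·(+0.0583-0.0926i)  (+0.2226+0.2298i)·(+0.1462+0.2648i)  (+0.0830+0.1792i)·(+0.1189+0.0000i)  (-0.0430-0.4382i)·(-0.1462+0.2648i)  (+0.0040-0.0164i)·(+0.0583+0.0926i)  (-0.3114+0.4818i)·(-0.4092+0.0236i)
Y_3^1(R⁻¹ n̂) = +0.293464+0.012063i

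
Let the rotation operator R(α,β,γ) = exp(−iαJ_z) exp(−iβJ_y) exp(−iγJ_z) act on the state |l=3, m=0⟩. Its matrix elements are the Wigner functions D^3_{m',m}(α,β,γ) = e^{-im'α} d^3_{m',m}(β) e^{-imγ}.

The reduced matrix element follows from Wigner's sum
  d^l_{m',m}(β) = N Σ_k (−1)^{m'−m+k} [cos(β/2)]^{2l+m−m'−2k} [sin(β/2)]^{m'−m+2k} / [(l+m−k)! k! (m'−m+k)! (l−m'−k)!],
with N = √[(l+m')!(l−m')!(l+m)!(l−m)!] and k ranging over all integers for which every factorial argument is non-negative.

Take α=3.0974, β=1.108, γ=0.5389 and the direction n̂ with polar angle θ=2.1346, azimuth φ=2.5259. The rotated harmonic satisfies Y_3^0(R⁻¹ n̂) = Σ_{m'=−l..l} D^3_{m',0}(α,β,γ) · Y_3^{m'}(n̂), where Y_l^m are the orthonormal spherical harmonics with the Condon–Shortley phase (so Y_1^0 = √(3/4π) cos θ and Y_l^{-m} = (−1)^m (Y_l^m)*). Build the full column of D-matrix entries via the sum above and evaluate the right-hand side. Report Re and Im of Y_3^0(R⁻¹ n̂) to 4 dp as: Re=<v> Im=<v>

Need the full column D^3_{m',0} for m'=−3..3 at α=3.0974, β=1.108, γ=0.5389.
cos(β/2)=0.850427, sin(β/2)=0.526093
d^3_{-3,0}: single k=3 term ⇒ +0.400511;  D = -0.396996+0.052943i
d^3_{-2,0}: k∈[2..3] ⇒ +0.792928 -0.303449 = +0.489480;  D = +0.487569-0.043207i
d^3_{-1,0}: k∈[1..3] ⇒ +0.810659 -0.930702 +0.118725 = -0.001319;  D = +0.001317-0.000058i
d^3_{0,0}: k∈[0..3] ⇒ +0.378288 -1.302914 +0.498617 -0.021202 = -0.447212;  D = -0.447212+0.000000i
d^3_{1,0}: k∈[0..2] ⇒ -0.810659 +0.930702 -0.118725 = +0.001319;  D = -0.001317-0.000058i
d^3_{2,0}: k∈[0..1] ⇒ +0.792928 -0.303449 = +0.489480;  D = +0.487569+0.043207i
d^3_{3,0}: single k=0 term ⇒ -0.400511;  D = +0.396996+0.052943i
Y_3^{m'}(θ=2.1346,φ=2.5259) and Σ D·Y over m':
  (-0.3970+0.0529i)·(+0.0687-0.2424i)  (+0.4876-0.0432i)·(-0.1299-0.3679i)  (+0.0013-0.0001i)·(-0.0954-0.0675i)  (-0.4472+0.0000i)·(+0.3135+0.0000i)  (-0.0013-0.0001i)·(+0.0954-0.0675i)  (+0.4876+0.0432i)·(-0.1299+0.3679i)  (+0.3970+0.0529i)·(-0.0687-0.2424i)
Y_3^0(R⁻¹ n̂) = -0.327832+0.000000i

Re=-0.3278 Im=0.0000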